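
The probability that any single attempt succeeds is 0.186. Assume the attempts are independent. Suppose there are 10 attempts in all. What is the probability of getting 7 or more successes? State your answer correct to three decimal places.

0.001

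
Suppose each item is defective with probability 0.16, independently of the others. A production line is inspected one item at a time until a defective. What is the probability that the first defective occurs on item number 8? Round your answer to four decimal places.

Geometric (trials to first success), p = 0.16.
P(Y = 8) = (1−p)^7 · p = 0.29509 · 0.16 = 0.047214

0.0472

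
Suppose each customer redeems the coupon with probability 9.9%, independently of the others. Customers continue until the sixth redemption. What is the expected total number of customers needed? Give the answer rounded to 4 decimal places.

Y = total customers until the sixth success; negative binomial with r=6, p=0.099.
E[Y] = r / p = 6 / 0.099 = 60.606061

60.6061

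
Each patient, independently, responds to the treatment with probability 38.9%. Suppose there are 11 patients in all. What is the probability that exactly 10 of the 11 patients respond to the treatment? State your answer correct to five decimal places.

0.00053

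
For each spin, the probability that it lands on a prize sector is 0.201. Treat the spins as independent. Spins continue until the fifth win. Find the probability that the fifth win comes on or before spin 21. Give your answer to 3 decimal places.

Finishing within 21 spins ⇔ at least 5 successes in the first 21. With X ~ Binomial(21, 0.201), P(Y ≤ 21) = 1 − P(X ≤ 4).
  k=0: C(21,0)·0.201^0·0.799^21 = 0.00898
  k=1: C(21,1)·0.201^1·0.799^20 = 0.04746
  k=2: C(21,2)·0.201^2·0.799^19 = 0.11940
  k=3: C(21,3)·0.201^3·0.799^18 = 0.19023
  k=4: C(21,4)·0.201^4·0.799^17 = 0.21535
1 − 0.58143 = 0.41857

0.419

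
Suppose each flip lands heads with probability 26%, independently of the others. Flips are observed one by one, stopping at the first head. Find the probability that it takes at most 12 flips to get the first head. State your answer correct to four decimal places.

Y = number of flips to the first success; geometric, p = 0.26.
P(Y ≤ 12) = 1 − (1−p)^12 = 1 − 0.026964 = 0.973036

0.9730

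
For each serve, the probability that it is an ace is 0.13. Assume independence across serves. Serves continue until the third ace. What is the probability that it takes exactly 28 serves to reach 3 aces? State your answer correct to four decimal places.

Y = trial on which the third success occurs; negative binomial, r=3, p=0.13.
P(Y=28) = C(27,2) · p^3 · (1−p)^25
= 351 · 0.002197 · 0.03076 = 0.023720

0.0237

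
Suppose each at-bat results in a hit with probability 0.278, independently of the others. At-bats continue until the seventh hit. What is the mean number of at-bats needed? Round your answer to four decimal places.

25.1799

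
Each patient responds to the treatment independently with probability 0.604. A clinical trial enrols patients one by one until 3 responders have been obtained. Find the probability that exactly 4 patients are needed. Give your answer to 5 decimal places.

0.26177

Y = trial on which the third success occurs; negative binomial, r=3, p=0.604.
P(Y=4) = C(3,2) · p^3 · (1−p)^1
= 3 · 0.22035 · 0.396 = 0.2617745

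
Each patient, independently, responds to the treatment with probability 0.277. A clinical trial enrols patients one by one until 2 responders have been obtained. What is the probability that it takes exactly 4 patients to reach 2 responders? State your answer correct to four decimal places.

0.1203

Y = trial on which the second success occurs; negative binomial, r=2, p=0.277.
P(Y=4) = C(3,1) · p^2 · (1−p)^2
= 3 · 0.076729 · 0.52273 = 0.120325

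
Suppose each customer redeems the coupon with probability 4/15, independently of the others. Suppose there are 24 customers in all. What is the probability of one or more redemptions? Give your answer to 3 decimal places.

0.999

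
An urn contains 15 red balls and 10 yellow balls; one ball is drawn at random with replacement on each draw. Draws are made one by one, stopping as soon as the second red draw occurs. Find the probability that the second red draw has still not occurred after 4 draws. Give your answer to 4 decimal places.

0.1792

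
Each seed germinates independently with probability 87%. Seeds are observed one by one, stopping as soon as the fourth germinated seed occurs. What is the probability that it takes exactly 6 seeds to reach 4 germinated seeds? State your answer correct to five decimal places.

0.09682

Y = trial on which the fourth success occurs; negative binomial, r=4, p=0.87.
P(Y=6) = C(5,3) · p^4 · (1−p)^2
= 10 · 0.5729 · 0.0169 = 0.0968197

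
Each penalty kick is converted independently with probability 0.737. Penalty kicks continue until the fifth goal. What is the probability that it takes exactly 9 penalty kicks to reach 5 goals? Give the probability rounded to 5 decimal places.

Y = trial on which the fifth success occurs; negative binomial, r=5, p=0.737.
P(Y=9) = C(8,4) · p^5 · (1−p)^4
= 70 · 0.21744 · 0.0047844 = 0.0728213

0.07282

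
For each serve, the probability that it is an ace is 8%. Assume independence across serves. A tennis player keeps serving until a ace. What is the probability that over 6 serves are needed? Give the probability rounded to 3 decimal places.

0.606

Y = number of serves to the first success; geometric, p = 0.08.
P(Y > 6) = P(first 6 all fail) = (1−p)^6 = 0.60636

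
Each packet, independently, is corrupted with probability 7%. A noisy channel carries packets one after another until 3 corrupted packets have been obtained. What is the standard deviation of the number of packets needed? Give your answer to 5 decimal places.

Y = total packets until the third success; negative binomial with r=3, p=0.07.
SD(Y) = √[r(1−p)/p²] = √(569.3877551) = 23.8618473

23.86185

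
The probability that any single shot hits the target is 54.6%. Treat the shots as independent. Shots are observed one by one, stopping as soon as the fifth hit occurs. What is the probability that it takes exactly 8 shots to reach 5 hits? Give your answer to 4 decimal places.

0.1589

Y = trial on which the fifth success occurs; negative binomial, r=5, p=0.546.
P(Y=8) = C(7,4) · p^5 · (1−p)^3
= 35 · 0.048525 · 0.093577 = 0.158927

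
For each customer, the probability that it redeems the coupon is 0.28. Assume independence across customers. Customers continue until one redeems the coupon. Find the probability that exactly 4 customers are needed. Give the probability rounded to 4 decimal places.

0.1045

Geometric (trials to first success), p = 0.28.
P(Y = 4) = (1−p)^3 · p = 0.37325 · 0.28 = 0.104509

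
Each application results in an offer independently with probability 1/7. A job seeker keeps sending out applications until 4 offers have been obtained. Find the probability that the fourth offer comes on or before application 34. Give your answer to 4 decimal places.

0.7355

Finishing within 34 applications ⇔ at least 4 successes in the first 34. With X ~ Binomial(34, 0.142857), P(Y ≤ 34) = 1 − P(X ≤ 3).
  k=0: C(34,0)·0.142857^0·0.857143^34 = 0.005294
  k=1: C(34,1)·0.142857^1·0.857143^33 = 0.030001
  k=2: C(34,2)·0.142857^2·0.857143^32 = 0.082503
  k=3: C(34,3)·0.142857^3·0.857143^31 = 0.146672
1 − 0.264470 = 0.735530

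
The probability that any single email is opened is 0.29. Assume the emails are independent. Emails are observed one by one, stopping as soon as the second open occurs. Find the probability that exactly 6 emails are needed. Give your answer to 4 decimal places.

Y = trial on which the second success occurs; negative binomial, r=2, p=0.29.
P(Y=6) = C(5,1) · p^2 · (1−p)^4
= 5 · 0.0841 · 0.25412 = 0.106856

0.1069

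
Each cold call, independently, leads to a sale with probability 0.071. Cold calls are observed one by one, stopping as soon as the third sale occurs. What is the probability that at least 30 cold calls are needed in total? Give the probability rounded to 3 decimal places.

0.660

Needing more than 29 cold calls ⇔ fewer than 3 successes in the first 29. With X ~ Binomial(29, 0.071), P(Y > 29) = P(X ≤ 2).
  k=0: C(29,0)·0.071^0·0.929^29 = 0.11816
  k=1: C(29,1)·0.071^1·0.929^28 = 0.26188
  k=2: C(29,2)·0.071^2·0.929^27 = 0.28020
P(X ≤ 2) = 0.66023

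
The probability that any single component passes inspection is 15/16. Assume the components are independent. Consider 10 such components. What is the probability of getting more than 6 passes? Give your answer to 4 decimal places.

0.9976

X ~ Binomial(10, 0.9375); P(X ≥ 7) = Σ C(10,k) p^k (1−p)^(10−k) over k:
  k=7: C(10,7)·0.9375^7·0.0625^3 = 0.018647
  k=8: C(10,8)·0.9375^8·0.0625^2 = 0.104892
  k=9: C(10,9)·0.9375^9·0.0625^1 = 0.349640
  k=10: C(10,10)·0.9375^10·0.0625^0 = 0.524460
Total = 0.997640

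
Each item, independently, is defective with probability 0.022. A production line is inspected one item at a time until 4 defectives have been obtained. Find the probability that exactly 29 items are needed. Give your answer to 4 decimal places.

0.0004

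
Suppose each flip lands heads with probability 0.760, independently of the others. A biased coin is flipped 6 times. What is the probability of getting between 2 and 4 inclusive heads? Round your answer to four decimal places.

X ~ Binomial(6, 0.76); P(2 ≤ X ≤ 4) = Σ C(6,k) p^k (1−p)^(6−k) over k:
  k=2: C(6,2)·0.76^2·0.24^4 = 0.028745
  k=3: C(6,3)·0.76^3·0.24^3 = 0.121368
  k=4: C(6,4)·0.76^4·0.24^2 = 0.288249
Total = 0.438362

0.4384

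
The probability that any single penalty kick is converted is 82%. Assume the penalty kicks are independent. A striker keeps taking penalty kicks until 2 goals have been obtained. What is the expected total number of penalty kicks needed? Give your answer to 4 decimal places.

Y = total penalty kicks until the second success; negative binomial with r=2, p=0.82.
E[Y] = r / p = 2 / 0.82 = 2.439024

2.4390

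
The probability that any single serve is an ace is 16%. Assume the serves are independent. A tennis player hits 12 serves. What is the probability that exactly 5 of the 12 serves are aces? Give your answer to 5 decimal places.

0.02451

X ~ Binomial(n=12, p=0.16).
P(X=5) = C(12,5) · p^5 · (1−p)^7
= 792 · 0.00010486 · 0.29509 = 0.0245064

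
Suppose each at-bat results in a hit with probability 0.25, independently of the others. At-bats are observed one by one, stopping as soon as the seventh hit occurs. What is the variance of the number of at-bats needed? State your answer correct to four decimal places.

Y = total at-bats until the seventh success; negative binomial with r=7, p=0.25.
Var(Y) = r(1−p)/p² = 7·0.75 / 0.25² = 84.000000

84.0000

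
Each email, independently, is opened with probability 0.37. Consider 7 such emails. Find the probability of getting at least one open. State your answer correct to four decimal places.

P(at least one) = 1 − P(none) = 1 − (1 − 0.37)^7
= 1 − 0.039390 = 0.960610

0.9606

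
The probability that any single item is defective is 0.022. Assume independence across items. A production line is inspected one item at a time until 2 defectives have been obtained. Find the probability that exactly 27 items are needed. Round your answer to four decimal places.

0.0072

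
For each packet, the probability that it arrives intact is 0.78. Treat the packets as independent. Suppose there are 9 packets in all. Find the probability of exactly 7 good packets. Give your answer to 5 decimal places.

0.30606

X ~ Binomial(n=9, p=0.78).
P(X=7) = C(9,7) · p^7 · (1−p)^2
= 36 · 0.17566 · 0.0484 = 0.3060625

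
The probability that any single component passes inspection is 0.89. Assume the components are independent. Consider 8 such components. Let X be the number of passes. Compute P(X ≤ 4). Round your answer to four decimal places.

0.0071

X ~ Binomial(8, 0.89); P(X ≤ 4) = Σ C(8,k) p^k (1−p)^(8−k) over k:
  k=0: C(8,0)·0.89^0·0.11^8 = 0.000000
  k=1: C(8,1)·0.89^1·0.11^7 = 0.000001
  k=2: C(8,2)·0.89^2·0.11^6 = 0.000039
  k=3: C(8,3)·0.89^3·0.11^5 = 0.000636
  k=4: C(8,4)·0.89^4·0.11^4 = 0.006430
Total = 0.007107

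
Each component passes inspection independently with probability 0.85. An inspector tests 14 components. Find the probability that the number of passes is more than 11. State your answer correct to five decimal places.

0.64791

X ~ Binomial(14, 0.85); P(X ≥ 12) = Σ C(14,k) p^k (1−p)^(14−k) over k:
  k=12: C(14,12)·0.85^12·0.15^2 = 0.2912400
  k=13: C(14,13)·0.85^13·0.15^1 = 0.2539015
  k=14: C(14,14)·0.85^14·0.15^0 = 0.1027697
Total = 0.6479112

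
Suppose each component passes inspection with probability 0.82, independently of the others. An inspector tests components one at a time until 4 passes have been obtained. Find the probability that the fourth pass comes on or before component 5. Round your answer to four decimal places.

0.7776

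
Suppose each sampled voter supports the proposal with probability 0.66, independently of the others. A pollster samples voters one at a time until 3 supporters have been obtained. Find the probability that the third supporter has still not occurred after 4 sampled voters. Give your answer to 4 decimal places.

0.4193

Needing more than 4 sampled voters ⇔ fewer than 3 successes in the first 4. With X ~ Binomial(4, 0.66), P(Y > 4) = P(X ≤ 2).
  k=0: C(4,0)·0.66^0·0.34^4 = 0.013363
  k=1: C(4,1)·0.66^1·0.34^3 = 0.103763
  k=2: C(4,2)·0.66^2·0.34^2 = 0.302132
P(X ≤ 2) = 0.419258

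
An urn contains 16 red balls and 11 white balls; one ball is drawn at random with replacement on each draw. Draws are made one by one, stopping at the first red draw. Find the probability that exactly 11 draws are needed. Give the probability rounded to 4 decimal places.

Geometric (trials to first success), p = 0.592593.
P(Y = 11) = (1−p)^10 · p = 0.00012598 · 0.592593 = 0.000075

0.0001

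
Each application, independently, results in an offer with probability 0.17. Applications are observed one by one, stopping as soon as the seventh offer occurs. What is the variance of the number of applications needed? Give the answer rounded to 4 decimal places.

201.0381

Y = total applications until the seventh success; negative binomial with r=7, p=0.17.
Var(Y) = r(1−p)/p² = 7·0.83 / 0.17² = 201.038062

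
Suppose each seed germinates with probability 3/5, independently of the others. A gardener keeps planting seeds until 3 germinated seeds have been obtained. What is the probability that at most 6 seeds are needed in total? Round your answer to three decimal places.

Finishing within 6 seeds ⇔ at least 3 successes in the first 6. With X ~ Binomial(6, 0.60), P(Y ≤ 6) = 1 − P(X ≤ 2).
  k=0: C(6,0)·0.60^0·0.40^6 = 0.00410
  k=1: C(6,1)·0.60^1·0.40^5 = 0.03686
  k=2: C(6,2)·0.60^2·0.40^4 = 0.13824
1 − 0.17920 = 0.82080

0.821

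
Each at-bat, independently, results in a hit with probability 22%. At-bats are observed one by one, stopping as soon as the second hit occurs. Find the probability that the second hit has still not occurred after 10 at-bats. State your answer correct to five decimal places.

0.31847

Needing more than 10 at-bats ⇔ fewer than 2 successes in the first 10. With X ~ Binomial(10, 0.22), P(Y > 10) = P(X ≤ 1).
  k=0: C(10,0)·0.22^0·0.78^10 = 0.0833578
  k=1: C(10,1)·0.22^1·0.78^9 = 0.2351116
P(X ≤ 1) = 0.3184694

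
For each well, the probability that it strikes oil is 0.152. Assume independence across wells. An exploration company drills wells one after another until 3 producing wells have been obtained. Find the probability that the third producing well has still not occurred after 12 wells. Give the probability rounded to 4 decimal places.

0.7289

Needing more than 12 wells ⇔ fewer than 3 successes in the first 12. With X ~ Binomial(12, 0.152), P(Y > 12) = P(X ≤ 2).
  k=0: C(12,0)·0.152^0·0.848^12 = 0.138277
  k=1: C(12,1)·0.152^1·0.848^11 = 0.297426
  k=2: C(12,2)·0.152^2·0.848^10 = 0.293217
P(X ≤ 2) = 0.728921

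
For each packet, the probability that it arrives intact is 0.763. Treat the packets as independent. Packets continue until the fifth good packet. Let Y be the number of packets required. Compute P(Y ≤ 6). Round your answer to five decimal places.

Finishing within 6 packets ⇔ at least 5 successes in the first 6. With X ~ Binomial(6, 0.763), P(Y ≤ 6) = 1 − P(X ≤ 4).
  k=0: C(6,0)·0.763^0·0.237^6 = 0.0001772
  k=1: C(6,1)·0.763^1·0.237^5 = 0.0034231
  k=2: C(6,2)·0.763^2·0.237^4 = 0.0275508
  k=3: C(6,3)·0.763^3·0.237^3 = 0.1182629
  k=4: C(6,4)·0.763^4·0.237^2 = 0.2855526
1 − 0.4349666 = 0.5650334

0.56503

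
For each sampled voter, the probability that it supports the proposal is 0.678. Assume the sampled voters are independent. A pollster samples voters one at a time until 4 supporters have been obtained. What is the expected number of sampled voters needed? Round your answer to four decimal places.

5.8997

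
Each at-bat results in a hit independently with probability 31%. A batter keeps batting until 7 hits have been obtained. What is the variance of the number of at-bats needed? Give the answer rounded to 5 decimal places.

50.26015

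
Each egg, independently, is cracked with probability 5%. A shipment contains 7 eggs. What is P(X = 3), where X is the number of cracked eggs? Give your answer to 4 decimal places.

0.0036

X ~ Binomial(n=7, p=0.05).
P(X=3) = C(7,3) · p^3 · (1−p)^4
= 35 · 0.000125 · 0.81451 = 0.003563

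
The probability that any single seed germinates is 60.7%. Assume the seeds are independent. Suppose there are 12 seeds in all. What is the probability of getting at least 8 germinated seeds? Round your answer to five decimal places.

X ~ Binomial(12, 0.607); P(X ≥ 8) = Σ C(12,k) p^k (1−p)^(12−k) over k:
  k=8: C(12,8)·0.607^8·0.393^4 = 0.2176130
  k=9: C(12,9)·0.607^9·0.393^3 = 0.1493821
  k=10: C(12,10)·0.607^10·0.393^2 = 0.0692175
  k=11: C(12,11)·0.607^11·0.393^1 = 0.0194379
  k=12: C(12,12)·0.607^12·0.393^0 = 0.0025019
Total = 0.4581524

0.45815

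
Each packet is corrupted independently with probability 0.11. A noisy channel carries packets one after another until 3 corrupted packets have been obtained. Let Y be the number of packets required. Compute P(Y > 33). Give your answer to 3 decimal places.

0.281

Needing more than 33 packets ⇔ fewer than 3 successes in the first 33. With X ~ Binomial(33, 0.11), P(Y > 33) = P(X ≤ 2).
  k=0: C(33,0)·0.11^0·0.89^33 = 0.02137
  k=1: C(33,1)·0.11^1·0.89^32 = 0.08717
  k=2: C(33,2)·0.11^2·0.89^31 = 0.17239
P(X ≤ 2) = 0.28094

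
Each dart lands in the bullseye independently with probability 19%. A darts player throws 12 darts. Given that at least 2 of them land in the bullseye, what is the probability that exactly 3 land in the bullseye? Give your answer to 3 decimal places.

0.326

X ~ Binomial(12, 0.19). Want P(X=3 | X≥2) = P(X=3) / P(X≥2).
P(X=3) = C(12,3)·0.19^3·0.81^9 = 0.22649
P(X≥2) = 1 − 0.07977 − 0.22453 = 0.69571
Ratio = 0.22649 / 0.69571 = 0.32555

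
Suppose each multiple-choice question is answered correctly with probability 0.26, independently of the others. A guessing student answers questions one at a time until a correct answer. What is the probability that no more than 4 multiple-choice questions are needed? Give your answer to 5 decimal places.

Y = number of multiple-choice questions to the first success; geometric, p = 0.26.
P(Y ≤ 4) = 1 − (1−p)^4 = 1 − 0.2998658 = 0.7001342

0.70013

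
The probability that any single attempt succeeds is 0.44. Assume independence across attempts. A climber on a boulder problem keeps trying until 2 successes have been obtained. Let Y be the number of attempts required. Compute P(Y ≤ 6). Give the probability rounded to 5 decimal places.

0.82377

Finishing within 6 attempts ⇔ at least 2 successes in the first 6. With X ~ Binomial(6, 0.44), P(Y ≤ 6) = 1 − P(X ≤ 1).
  k=0: C(6,0)·0.44^0·0.56^6 = 0.0308410
  k=1: C(6,1)·0.44^1·0.56^5 = 0.1453932
1 − 0.1762342 = 0.8237658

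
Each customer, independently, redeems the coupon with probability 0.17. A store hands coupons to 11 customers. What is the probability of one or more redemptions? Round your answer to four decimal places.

0.8712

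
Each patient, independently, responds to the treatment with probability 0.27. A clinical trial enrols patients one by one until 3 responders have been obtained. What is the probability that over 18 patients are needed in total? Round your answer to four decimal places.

0.0991

Needing more than 18 patients ⇔ fewer than 3 successes in the first 18. With X ~ Binomial(18, 0.27), P(Y > 18) = P(X ≤ 2).
  k=0: C(18,0)·0.27^0·0.73^18 = 0.003466
  k=1: C(18,1)·0.27^1·0.73^17 = 0.023074
  k=2: C(18,2)·0.27^2·0.73^16 = 0.072541
P(X ≤ 2) = 0.099081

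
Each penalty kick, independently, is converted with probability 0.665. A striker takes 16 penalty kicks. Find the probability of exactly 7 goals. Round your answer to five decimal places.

0.03496

X ~ Binomial(n=16, p=0.665).
P(X=7) = C(16,7) · p^7 · (1−p)^9
= 11440 · 0.057511 · 5.3138e-05 = 0.0349608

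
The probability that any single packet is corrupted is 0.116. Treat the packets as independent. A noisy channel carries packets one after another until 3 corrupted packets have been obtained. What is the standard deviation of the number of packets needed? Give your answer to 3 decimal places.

Y = total packets until the third success; negative binomial with r=3, p=0.116.
SD(Y) = √[r(1−p)/p²] = √(197.08680) = 14.03876

14.039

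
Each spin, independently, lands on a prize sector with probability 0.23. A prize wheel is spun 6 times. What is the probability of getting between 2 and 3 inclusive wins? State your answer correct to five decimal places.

0.39003

X ~ Binomial(6, 0.23); P(2 ≤ X ≤ 3) = Σ C(6,k) p^k (1−p)^(6−k) over k:
  k=2: C(6,2)·0.23^2·0.77^4 = 0.2789394
  k=3: C(6,3)·0.23^3·0.77^3 = 0.1110927
Total = 0.3900321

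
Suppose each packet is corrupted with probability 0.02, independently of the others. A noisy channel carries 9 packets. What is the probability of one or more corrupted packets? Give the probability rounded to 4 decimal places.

P(at least one) = 1 − P(none) = 1 − (1 − 0.02)^9
= 1 − 0.833748 = 0.166252

0.1663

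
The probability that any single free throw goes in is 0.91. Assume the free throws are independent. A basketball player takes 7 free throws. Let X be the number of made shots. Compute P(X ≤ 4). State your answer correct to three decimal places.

X ~ Binomial(7, 0.91); P(X ≤ 4) = Σ C(7,k) p^k (1−p)^(7−k) over k:
  k=0: C(7,0)·0.91^0·0.09^7 = 0.00000
  k=1: C(7,1)·0.91^1·0.09^6 = 0.00000
  k=2: C(7,2)·0.91^2·0.09^5 = 0.00010
  k=3: C(7,3)·0.91^3·0.09^4 = 0.00173
  k=4: C(7,4)·0.91^4·0.09^3 = 0.01750
Total = 0.01933

0.019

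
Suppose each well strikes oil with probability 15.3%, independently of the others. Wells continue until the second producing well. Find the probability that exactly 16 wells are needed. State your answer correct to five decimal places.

0.03434

Y = trial on which the second success occurs; negative binomial, r=2, p=0.153.
P(Y=16) = C(15,1) · p^2 · (1−p)^14
= 15 · 0.023409 · 0.097807 = 0.0343433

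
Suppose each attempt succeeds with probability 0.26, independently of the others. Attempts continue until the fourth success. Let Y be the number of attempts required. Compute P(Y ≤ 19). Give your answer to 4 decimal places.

0.7680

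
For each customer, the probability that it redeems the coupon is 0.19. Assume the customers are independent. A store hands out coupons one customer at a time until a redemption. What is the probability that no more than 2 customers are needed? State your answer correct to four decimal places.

0.3439

Y = number of customers to the first success; geometric, p = 0.19.
P(Y ≤ 2) = 1 − (1−p)^2 = 1 − 0.656100 = 0.343900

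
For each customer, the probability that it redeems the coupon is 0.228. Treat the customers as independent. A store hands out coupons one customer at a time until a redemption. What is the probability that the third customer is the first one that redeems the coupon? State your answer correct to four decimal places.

0.1359

Geometric (trials to first success), p = 0.228.
P(Y = 3) = (1−p)^2 · p = 0.59598 · 0.228 = 0.135884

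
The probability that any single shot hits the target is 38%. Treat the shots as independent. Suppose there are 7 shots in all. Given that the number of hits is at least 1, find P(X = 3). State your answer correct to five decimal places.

X ~ Binomial(7, 0.38). Want P(X=3 | X≥1) = P(X=3) / P(X≥1).
P(X=3) = C(7,3)·0.38^3·0.62^4 = 0.2837825
P(X≥1) = 1 − 0.0352161 = 0.9647839
Ratio = 0.2837825 / 0.9647839 = 0.2941410

0.29414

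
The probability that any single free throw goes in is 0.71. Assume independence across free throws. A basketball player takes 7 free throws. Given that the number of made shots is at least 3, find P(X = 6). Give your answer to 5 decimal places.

X ~ Binomial(7, 0.71). Want P(X=6 | X≥3) = P(X=6) / P(X≥3).
P(X=6) = C(7,6)·0.71^6·0.29^1 = 0.2600436
P(X≥3) = 1 − 0.0001725 − 0.0029563 − 0.0217133 = 0.9751579
Ratio = 0.2600436 / 0.9751579 = 0.2666682

0.26667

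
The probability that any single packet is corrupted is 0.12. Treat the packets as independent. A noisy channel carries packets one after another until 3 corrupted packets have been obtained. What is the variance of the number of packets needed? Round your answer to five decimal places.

Y = total packets until the third success; negative binomial with r=3, p=0.12.
Var(Y) = r(1−p)/p² = 3·0.88 / 0.12² = 183.3333333

183.33333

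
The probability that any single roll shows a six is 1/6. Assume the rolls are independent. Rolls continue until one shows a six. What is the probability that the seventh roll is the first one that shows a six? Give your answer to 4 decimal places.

0.0558

Geometric (trials to first success), p = 0.166667.
P(Y = 7) = (1−p)^6 · p = 0.3349 · 0.166667 = 0.055816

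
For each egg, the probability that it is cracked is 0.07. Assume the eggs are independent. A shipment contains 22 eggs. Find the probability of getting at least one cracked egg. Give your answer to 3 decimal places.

P(at least one) = 1 − P(none) = 1 − (1 − 0.07)^22
= 1 − 0.20259 = 0.79741

0.797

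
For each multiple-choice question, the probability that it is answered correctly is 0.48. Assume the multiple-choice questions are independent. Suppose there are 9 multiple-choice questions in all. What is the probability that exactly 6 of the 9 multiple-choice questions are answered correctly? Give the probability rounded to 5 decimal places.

0.14446

X ~ Binomial(n=9, p=0.48).
P(X=6) = C(9,6) · p^6 · (1−p)^3
= 84 · 0.012231 · 0.14061 = 0.1444564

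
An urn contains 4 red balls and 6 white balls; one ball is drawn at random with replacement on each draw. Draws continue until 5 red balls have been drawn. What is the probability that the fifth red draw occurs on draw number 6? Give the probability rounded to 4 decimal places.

0.0307

Y = trial on which the fifth success occurs; negative binomial, r=5, p=0.40.
P(Y=6) = C(5,4) · p^5 · (1−p)^1
= 5 · 0.01024 · 0.6 = 0.030720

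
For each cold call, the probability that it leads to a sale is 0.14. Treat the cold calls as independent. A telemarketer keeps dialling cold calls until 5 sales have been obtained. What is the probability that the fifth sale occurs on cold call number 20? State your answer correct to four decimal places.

Y = trial on which the fifth success occurs; negative binomial, r=5, p=0.14.
P(Y=20) = C(19,4) · p^5 · (1−p)^15
= 3876 · 5.3782e-05 · 0.10411 = 0.021702

0.0217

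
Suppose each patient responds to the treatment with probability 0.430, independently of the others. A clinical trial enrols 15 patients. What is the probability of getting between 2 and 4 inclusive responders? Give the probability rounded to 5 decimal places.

X ~ Binomial(15, 0.43); P(2 ≤ X ≤ 4) = Σ C(15,k) p^k (1−p)^(15−k) over k:
  k=2: C(15,2)·0.43^2·0.57^13 = 0.0130167
  k=3: C(15,3)·0.43^3·0.57^12 = 0.0425515
  k=4: C(15,4)·0.43^4·0.57^11 = 0.0963008
Total = 0.1518690

0.15187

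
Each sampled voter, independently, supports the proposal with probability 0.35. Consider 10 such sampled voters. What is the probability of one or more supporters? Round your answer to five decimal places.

0.98654

P(at least one) = 1 − P(none) = 1 − (1 − 0.35)^10
= 1 − 0.0134627 = 0.9865373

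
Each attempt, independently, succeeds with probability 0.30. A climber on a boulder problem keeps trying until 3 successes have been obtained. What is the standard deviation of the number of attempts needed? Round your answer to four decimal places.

4.8305

Y = total attempts until the third success; negative binomial with r=3, p=0.30.
SD(Y) = √[r(1−p)/p²] = √(23.333333) = 4.830459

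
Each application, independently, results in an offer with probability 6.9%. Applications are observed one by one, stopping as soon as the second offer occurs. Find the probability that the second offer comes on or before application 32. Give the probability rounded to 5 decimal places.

Finishing within 32 applications ⇔ at least 2 successes in the first 32. With X ~ Binomial(32, 0.069), P(Y ≤ 32) = 1 − P(X ≤ 1).
  k=0: C(32,0)·0.069^0·0.931^32 = 0.1014822
  k=1: C(32,1)·0.069^1·0.931^31 = 0.2406795
1 − 0.3421617 = 0.6578383

0.65784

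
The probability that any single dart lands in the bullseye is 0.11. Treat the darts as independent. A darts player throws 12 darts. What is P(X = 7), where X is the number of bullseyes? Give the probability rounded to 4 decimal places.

X ~ Binomial(n=12, p=0.11).
P(X=7) = C(12,7) · p^7 · (1−p)^5
= 792 · 1.9487e-07 · 0.55841 = 0.000086

0.0001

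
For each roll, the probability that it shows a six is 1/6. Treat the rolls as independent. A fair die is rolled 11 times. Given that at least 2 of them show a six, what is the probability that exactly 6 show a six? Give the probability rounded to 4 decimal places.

X ~ Binomial(11, 0.166667). Want P(X=6 | X≥2) = P(X=6) / P(X≥2).
P(X=6) = C(11,6)·0.166667^6·0.833333^5 = 0.003979
P(X≥2) = 1 − 0.134588 − 0.296094 = 0.569318
Ratio = 0.003979 / 0.569318 = 0.006990

0.0070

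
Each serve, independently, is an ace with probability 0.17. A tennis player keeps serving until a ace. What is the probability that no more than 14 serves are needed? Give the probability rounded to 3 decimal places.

0.926

Y = number of serves to the first success; geometric, p = 0.17.
P(Y ≤ 14) = 1 − (1−p)^14 = 1 − 0.07364 = 0.92636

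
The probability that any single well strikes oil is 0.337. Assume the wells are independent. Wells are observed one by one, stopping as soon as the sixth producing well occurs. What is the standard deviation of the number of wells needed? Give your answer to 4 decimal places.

Y = total wells until the sixth success; negative binomial with r=6, p=0.337.
SD(Y) = √[r(1−p)/p²] = √(35.027164) = 5.918375

5.9184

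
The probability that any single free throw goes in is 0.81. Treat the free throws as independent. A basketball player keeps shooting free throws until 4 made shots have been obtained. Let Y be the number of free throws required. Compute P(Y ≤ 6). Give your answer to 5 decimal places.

0.91302

Finishing within 6 free throws ⇔ at least 4 successes in the first 6. With X ~ Binomial(6, 0.81), P(Y ≤ 6) = 1 − P(X ≤ 3).
  k=0: C(6,0)·0.81^0·0.19^6 = 0.0000470
  k=1: C(6,1)·0.81^1·0.19^5 = 0.0012034
  k=2: C(6,2)·0.81^2·0.19^4 = 0.0128255
  k=3: C(6,3)·0.81^3·0.19^3 = 0.0729031
1 − 0.0869790 = 0.9130210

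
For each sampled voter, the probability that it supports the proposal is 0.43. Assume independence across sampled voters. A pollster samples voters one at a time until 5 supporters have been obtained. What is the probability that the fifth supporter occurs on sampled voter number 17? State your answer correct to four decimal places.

Y = trial on which the fifth success occurs; negative binomial, r=5, p=0.43.
P(Y=17) = C(16,4) · p^5 · (1−p)^12
= 1820 · 0.014701 · 0.0011762 = 0.031471

0.0315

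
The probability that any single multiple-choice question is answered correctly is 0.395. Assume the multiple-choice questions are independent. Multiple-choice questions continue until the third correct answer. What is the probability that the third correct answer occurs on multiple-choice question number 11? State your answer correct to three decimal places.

0.050

Y = trial on which the third success occurs; negative binomial, r=3, p=0.395.
P(Y=11) = C(10,2) · p^3 · (1−p)^8
= 45 · 0.06163 · 0.017949 = 0.04978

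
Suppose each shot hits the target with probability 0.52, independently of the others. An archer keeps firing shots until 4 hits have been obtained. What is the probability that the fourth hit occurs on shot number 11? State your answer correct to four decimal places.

Y = trial on which the fourth success occurs; negative binomial, r=4, p=0.52.
P(Y=11) = C(10,3) · p^4 · (1−p)^7
= 120 · 0.073116 · 0.0058707 = 0.051509

0.0515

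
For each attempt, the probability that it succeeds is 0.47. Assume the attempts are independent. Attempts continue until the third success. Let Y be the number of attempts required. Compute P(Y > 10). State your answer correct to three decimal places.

Needing more than 10 attempts ⇔ fewer than 3 successes in the first 10. With X ~ Binomial(10, 0.47), P(Y > 10) = P(X ≤ 2).
  k=0: C(10,0)·0.47^0·0.53^10 = 0.00175
  k=1: C(10,1)·0.47^1·0.53^9 = 0.01551
  k=2: C(10,2)·0.47^2·0.53^8 = 0.06189
P(X ≤ 2) = 0.07915

0.079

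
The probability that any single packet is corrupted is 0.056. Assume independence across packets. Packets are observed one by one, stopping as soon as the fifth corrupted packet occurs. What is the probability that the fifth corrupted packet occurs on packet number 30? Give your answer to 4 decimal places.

0.0031

Y = trial on which the fifth success occurs; negative binomial, r=5, p=0.056.
P(Y=30) = C(29,4) · p^5 · (1−p)^25
= 23751 · 5.5073e-07 · 0.23676 = 0.003097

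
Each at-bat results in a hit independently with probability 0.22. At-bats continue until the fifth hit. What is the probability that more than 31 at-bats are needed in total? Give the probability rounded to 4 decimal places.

Needing more than 31 at-bats ⇔ fewer than 5 successes in the first 31. With X ~ Binomial(31, 0.22), P(Y > 31) = P(X ≤ 4).
  k=0: C(31,0)·0.22^0·0.78^31 = 0.000452
  k=1: C(31,1)·0.22^1·0.78^30 = 0.003950
  k=2: C(31,2)·0.22^2·0.78^29 = 0.016713
  k=3: C(31,3)·0.22^3·0.78^28 = 0.045567
  k=4: C(31,4)·0.22^4·0.78^27 = 0.089965
P(X ≤ 4) = 0.156646

0.1566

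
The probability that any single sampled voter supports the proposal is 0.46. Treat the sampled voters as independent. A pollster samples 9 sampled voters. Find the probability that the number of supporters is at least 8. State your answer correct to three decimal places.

X ~ Binomial(9, 0.46); P(X ≥ 8) = Σ C(9,k) p^k (1−p)^(9−k) over k:
  k=8: C(9,8)·0.46^8·0.54^1 = 0.00974
  k=9: C(9,9)·0.46^9·0.54^0 = 0.00092
Total = 0.01067

0.011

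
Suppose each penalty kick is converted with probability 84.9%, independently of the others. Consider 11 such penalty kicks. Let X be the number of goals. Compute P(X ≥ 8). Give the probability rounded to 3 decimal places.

0.929

X ~ Binomial(11, 0.849); P(X ≥ 8) = Σ C(11,k) p^k (1−p)^(11−k) over k:
  k=8: C(11,8)·0.849^8·0.151^3 = 0.15335
  k=9: C(11,9)·0.849^9·0.151^2 = 0.28740
  k=10: C(11,10)·0.849^10·0.151^1 = 0.32318
  k=11: C(11,11)·0.849^11·0.151^0 = 0.16519
Total = 0.92912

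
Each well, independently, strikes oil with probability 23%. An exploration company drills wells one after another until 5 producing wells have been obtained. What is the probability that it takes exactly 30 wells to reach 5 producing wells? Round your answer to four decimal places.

Y = trial on which the fifth success occurs; negative binomial, r=5, p=0.23.
P(Y=30) = C(29,4) · p^5 · (1−p)^25
= 23751 · 0.00064363 · 0.001453 = 0.022212

0.0222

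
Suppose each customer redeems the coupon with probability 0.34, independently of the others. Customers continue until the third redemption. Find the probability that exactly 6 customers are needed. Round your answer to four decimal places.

0.1130

Y = trial on which the third success occurs; negative binomial, r=3, p=0.34.
P(Y=6) = C(5,2) · p^3 · (1−p)^3
= 10 · 0.039304 · 0.2875 = 0.112997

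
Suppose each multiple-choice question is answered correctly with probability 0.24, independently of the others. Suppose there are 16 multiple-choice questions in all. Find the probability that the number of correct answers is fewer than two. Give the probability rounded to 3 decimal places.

X ~ Binomial(16, 0.24); P(X ≤ 1) = Σ C(16,k) p^k (1−p)^(16−k) over k:
  k=0: C(16,0)·0.24^0·0.76^16 = 0.01239
  k=1: C(16,1)·0.24^1·0.76^15 = 0.06259
Total = 0.07498

0.075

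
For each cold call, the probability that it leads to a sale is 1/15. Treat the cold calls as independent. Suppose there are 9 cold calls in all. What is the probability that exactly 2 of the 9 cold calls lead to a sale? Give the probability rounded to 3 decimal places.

0.099

X ~ Binomial(n=9, p=0.066667).
P(X=2) = C(9,2) · p^2 · (1−p)^7
= 36 · 0.0044444 · 0.61696 = 0.09871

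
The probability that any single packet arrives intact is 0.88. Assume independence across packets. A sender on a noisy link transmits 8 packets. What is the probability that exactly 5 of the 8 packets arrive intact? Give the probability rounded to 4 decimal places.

0.0511

X ~ Binomial(n=8, p=0.88).
P(X=5) = C(8,5) · p^5 · (1−p)^3
= 56 · 0.52773 · 0.001728 = 0.051068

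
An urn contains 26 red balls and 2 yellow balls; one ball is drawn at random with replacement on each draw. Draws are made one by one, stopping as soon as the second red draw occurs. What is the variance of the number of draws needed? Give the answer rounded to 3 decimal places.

Y = total draws until the second success; negative binomial with r=2, p=0.928571.
Var(Y) = r(1−p)/p² = 2·0.071429 / 0.928571² = 0.16568

0.166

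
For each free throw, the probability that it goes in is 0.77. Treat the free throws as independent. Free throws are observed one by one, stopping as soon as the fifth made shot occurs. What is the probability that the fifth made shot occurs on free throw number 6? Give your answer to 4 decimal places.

0.3113

Y = trial on which the fifth success occurs; negative binomial, r=5, p=0.77.
P(Y=6) = C(5,4) · p^5 · (1−p)^1
= 5 · 0.27068 · 0.23 = 0.311280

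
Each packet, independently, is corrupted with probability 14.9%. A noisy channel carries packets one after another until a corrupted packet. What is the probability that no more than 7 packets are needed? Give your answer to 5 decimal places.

0.67677

Y = number of packets to the first success; geometric, p = 0.149.
P(Y ≤ 7) = 1 − (1−p)^7 = 1 − 0.3232265 = 0.6767735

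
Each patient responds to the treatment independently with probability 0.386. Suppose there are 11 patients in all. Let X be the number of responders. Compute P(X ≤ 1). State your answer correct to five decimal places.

X ~ Binomial(11, 0.386); P(X ≤ 1) = Σ C(11,k) p^k (1−p)^(11−k) over k:
  k=0: C(11,0)·0.386^0·0.614^11 = 0.0046758
  k=1: C(11,1)·0.386^1·0.614^10 = 0.0323343
Total = 0.0370101

0.03701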